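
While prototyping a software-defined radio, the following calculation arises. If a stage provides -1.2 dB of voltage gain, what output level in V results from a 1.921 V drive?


Output voltage from dB gain:
V_out = V_in * 10^(gain_dB / 20)
      = 1.921 * 10^(-1.2 / 20)
      = 1.921 * 0.870964
      = 1.6731 V

1.6731 V


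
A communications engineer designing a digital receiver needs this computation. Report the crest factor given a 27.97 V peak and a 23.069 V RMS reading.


Crest factor is the ratio of peak to RMS:
CF = V_peak / V_rms
   = 27.97 / 23.069
   = 1.2124

1.2124


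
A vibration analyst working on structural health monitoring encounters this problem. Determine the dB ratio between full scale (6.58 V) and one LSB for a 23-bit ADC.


Dynamic range from full-scale to LSB:
V_min = V_max / 2^bits = 6.58 / 2^23
DR = 20 * log10(V_max / V_min)
   = 20 * log10(2^23)
   = 20 * 23 * log10(2)
   = 138.47 dB

138.47 dB


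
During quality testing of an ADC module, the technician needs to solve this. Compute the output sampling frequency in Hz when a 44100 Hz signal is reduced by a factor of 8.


Decimation reduces the sample rate:
fs_out = fs_in / M
       = 44100 / 8
       = 5512.5 Hz

5512.5 Hz


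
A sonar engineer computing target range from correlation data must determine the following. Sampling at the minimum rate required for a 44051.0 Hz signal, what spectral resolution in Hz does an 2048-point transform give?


Step 1 — Nyquist sampling rate:
fs = 2 * fmax = 2 * 44051.0 = 88102.0 Hz

Step 2 — DFT bin spacing:
df = fs / N = 88102.0 / 2048 = 43.0186 Hz

43.0186 Hz


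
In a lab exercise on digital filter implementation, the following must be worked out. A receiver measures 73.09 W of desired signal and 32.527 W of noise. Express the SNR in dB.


SNR in decibels:
SNR = 10 * log10(Ps / Pn)
    = 10 * log10(73.09 / 32.527)
    = 10 * log10(2.2471)
    = 10 * 0.3516
    = 3.52 dB

3.52 dB


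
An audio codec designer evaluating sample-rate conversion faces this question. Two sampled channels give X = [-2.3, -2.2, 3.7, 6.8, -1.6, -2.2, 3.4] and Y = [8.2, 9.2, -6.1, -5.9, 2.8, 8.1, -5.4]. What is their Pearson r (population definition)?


Pearson correlation coefficient (population):
r = cov(X,Y) / (std(X) * std(Y))
Mean X = 0.8, Mean Y = 1.5571
Cov(X,Y) = -21.595714
Std(X) = 3.475218, Std(Y) = 6.649781
r = -0.9345

-0.9345


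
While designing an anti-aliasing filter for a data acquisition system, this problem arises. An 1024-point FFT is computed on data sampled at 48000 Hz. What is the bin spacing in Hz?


DFT frequency resolution:
df = fs / N
   = 48000 / 1024
   = 46.875 Hz

46.875 Hz


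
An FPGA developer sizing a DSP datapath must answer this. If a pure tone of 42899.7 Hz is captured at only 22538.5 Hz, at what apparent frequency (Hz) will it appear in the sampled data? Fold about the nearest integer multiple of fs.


Compute the nearest integer multiple of fs to the signal:
n = round(42899.7 / 22538.5) = 2
f_alias = |42899.7 - 2 * 22538.5|
        = |42899.7 - 45077.0|
        = 2177.3 Hz

2177.3


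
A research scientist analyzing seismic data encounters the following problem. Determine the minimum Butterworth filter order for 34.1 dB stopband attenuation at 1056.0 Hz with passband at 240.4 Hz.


Butterworth filter order formula:
n = log10(10^(A/10) - 1) / (2 * log10(f_stop/f_pass))
10^(34.1/10) - 1 = 2569.3958
f_stop/f_pass = 1056.0 / 240.4 = 4.3927
n = 2.6526 -> ceil = 3

3


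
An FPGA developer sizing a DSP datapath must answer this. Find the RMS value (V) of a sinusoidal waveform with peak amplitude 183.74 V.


RMS voltage for a sinusoidal waveform:
V_rms = V_peak / sqrt(2)
      = 183.74 / 1.414214
      = 129.924 V

129.924 V


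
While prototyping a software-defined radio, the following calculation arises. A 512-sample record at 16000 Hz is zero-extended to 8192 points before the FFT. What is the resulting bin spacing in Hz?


Frequency resolution after zero-padding:
N_padded = 512 * 16 = 8192
df = fs / N_padded
   = 16000 / 8192
   = 1.9531 Hz

1.9531 Hz


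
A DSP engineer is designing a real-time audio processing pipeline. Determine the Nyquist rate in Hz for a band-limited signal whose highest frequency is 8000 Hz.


The Nyquist rate is twice the maximum frequency component.
fs_min = 2 * fmax
      = 2 * 8000
      = 16000 Hz

16000


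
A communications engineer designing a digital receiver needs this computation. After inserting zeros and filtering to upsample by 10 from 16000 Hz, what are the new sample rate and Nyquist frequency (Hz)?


Step 1 — output sample rate after interpolation by L:
fs_out = L * fs_in = 10 * 16000 = 160000 Hz

Step 2 — Nyquist frequency of the output stream:
f_Nyq = fs_out / 2 = 160000 / 2 = 80000.0 Hz

fs_out = 160000 Hz; f_Nyquist = 80000.0 Hz


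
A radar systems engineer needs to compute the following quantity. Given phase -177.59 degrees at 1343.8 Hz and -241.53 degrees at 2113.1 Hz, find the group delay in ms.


Group delay from phase difference:
tau = -d(phi)/d(omega)
d(phi) = -63.94 deg = -1.115964 rad
d(omega) = 2*pi*(2113.1 - 1343.8) = 4833.6545 rad/s
tau = -(-1.115964) / 4833.6545
    = 0.2309 ms

0.2309 ms


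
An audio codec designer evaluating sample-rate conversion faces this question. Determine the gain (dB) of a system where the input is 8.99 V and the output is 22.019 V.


Voltage gain in dB:
G = 20 * log10(Vout / Vin)
  = 20 * log10(22.019 / 8.99)
  = 20 * log10(2.449277)
  = 20 * 0.389038
  = 7.78 dB

7.78 dB


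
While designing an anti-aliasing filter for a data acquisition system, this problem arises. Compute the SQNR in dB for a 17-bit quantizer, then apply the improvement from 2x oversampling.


Step 1 — baseline SQNR at Nyquist:
SQNR_base = 6.02*N + 1.76
          = 6.02*17 + 1.76
          = 104.1 dB

Step 2 — oversampling processing gain:
G = 10*log10(OSR) = 10*log10(2) = 3.01 dB

Step 3 — total:
SQNR_total = 104.1 + 3.01 = 107.11 dB

Base SQNR = 104.1 dB; oversampled SQNR = 107.11 dB


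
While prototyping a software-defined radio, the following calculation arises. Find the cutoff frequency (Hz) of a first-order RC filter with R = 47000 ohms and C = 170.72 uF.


Cutoff frequency of a first-order RC filter:
fc = 1 / (2 * pi * R * C)
C = 170.72 uF = 0.00017072 F
fc = 1 / (2 * pi * 47000 * 0.00017072)
   = 1 / 50.41527359516
   = 0.019835 Hz

0.019835 Hz


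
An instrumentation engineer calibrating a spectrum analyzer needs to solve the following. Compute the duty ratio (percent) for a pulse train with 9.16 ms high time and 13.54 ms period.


Duty cycle as a percentage:
DC = (t_on / T) * 100
   = (9.16 / 13.54) * 100
   = 0.676514 * 100
   = 67.65 %

67.65 %


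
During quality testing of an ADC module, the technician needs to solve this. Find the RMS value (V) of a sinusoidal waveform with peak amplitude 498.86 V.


RMS voltage for a sinusoidal waveform:
V_rms = V_peak / sqrt(2)
      = 498.86 / 1.414214
      = 352.747 V

352.747 V


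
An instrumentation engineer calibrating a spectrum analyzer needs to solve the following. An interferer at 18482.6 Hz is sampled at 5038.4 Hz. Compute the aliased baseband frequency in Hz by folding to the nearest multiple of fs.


Compute the nearest integer multiple of fs to the signal:
n = round(18482.6 / 5038.4) = 4
f_alias = |18482.6 - 4 * 5038.4|
        = |18482.6 - 20153.6|
        = 1671.0 Hz

1671.0


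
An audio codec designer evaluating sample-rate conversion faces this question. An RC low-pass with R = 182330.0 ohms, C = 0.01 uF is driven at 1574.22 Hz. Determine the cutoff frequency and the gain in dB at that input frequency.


Step 1 — cutoff frequency:
fc = 1 / (2*pi*R*C)
C = 0.01 uF = 1e-08 F
fc = 1 / (2*pi*182330.0*1e-08)
   = 87.2895 Hz

Step 2 — magnitude at f = 1574.22 Hz:
|H(f)| = 1 / sqrt(1 + (f/fc)^2)
f/fc = 1574.22 / 87.2895 = 18.034472
|H| = 1 / sqrt(1 + 325.24218) = 0.0553643
|H|_dB = 20*log10(0.0553643) = -25.14 dB

fc = 87.2895 Hz; |H(1574.22 Hz)| = -25.14 dB


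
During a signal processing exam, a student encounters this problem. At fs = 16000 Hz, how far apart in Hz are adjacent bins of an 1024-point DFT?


DFT frequency resolution:
df = fs / N
   = 16000 / 1024
   = 15.625 Hz

15.625 Hz


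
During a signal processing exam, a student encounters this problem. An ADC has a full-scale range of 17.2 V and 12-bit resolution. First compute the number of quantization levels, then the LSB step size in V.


Step 1 — number of quantization levels:
L = 2^N = 2^12 = 4096

Step 2 — LSB step size:
delta = Vfs / L
      = 17.2 / 4096
      = 0.00419922 V

Levels = 4096; step size = 0.00419922 V


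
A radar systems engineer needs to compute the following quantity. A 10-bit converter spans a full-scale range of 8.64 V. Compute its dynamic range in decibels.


Dynamic range from full-scale to LSB:
V_min = V_max / 2^bits = 8.64 / 2^10
DR = 20 * log10(V_max / V_min)
   = 20 * log10(2^10)
   = 20 * 10 * log10(2)
   = 60.21 dB

60.21 dB


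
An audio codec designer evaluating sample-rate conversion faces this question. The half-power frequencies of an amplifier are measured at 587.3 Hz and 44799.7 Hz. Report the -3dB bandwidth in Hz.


Bandwidth is the difference of -3dB frequencies:
BW = f_high - f_low
   = 44799.7 - 587.3
   = 44212.4 Hz

44212.4 Hz


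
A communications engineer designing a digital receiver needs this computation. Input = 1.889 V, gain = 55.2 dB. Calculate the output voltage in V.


Output voltage from dB gain:
V_out = V_in * 10^(gain_dB / 20)
      = 1.889 * 10^(55.2 / 20)
      = 1.889 * 575.439937
      = 1087.006 V

1087.006 V


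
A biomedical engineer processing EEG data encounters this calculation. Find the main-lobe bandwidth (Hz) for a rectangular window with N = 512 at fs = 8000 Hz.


Main lobe width for a rectangular window:
Width = 2 * fs / N
      = 2 * 8000 / 512
      = 16000 / 512
      = 31.25 Hz

31.25 Hz


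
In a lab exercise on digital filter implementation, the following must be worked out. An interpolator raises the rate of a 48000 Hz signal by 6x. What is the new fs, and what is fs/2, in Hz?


Step 1 — output sample rate after interpolation by L:
fs_out = L * fs_in = 6 * 48000 = 288000 Hz

Step 2 — Nyquist frequency of the output stream:
f_Nyq = fs_out / 2 = 288000 / 2 = 144000.0 Hz

fs_out = 288000 Hz; f_Nyquist = 144000.0 Hz


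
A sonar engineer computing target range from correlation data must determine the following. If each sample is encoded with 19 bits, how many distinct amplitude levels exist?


Number of quantization levels = 2^N
= 2^19
= 524288

524288


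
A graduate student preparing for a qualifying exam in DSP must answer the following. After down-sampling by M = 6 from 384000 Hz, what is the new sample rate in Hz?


Decimation reduces the sample rate:
fs_out = fs_in / M
       = 384000 / 6
       = 64000.0 Hz

64000.0 Hz


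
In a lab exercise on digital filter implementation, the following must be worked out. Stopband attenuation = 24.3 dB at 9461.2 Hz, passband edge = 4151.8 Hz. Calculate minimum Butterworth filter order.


Butterworth filter order formula:
n = log10(10^(A/10) - 1) / (2 * log10(f_stop/f_pass))
10^(24.3/10) - 1 = 268.1535
f_stop/f_pass = 9461.2 / 4151.8 = 2.2788
n = 3.3943 -> ceil = 4

4


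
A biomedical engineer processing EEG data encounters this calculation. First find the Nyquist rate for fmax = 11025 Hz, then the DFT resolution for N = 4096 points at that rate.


Step 1 — Nyquist sampling rate:
fs = 2 * fmax = 2 * 11025 = 22050 Hz

Step 2 — DFT bin spacing:
df = fs / N = 22050 / 4096 = 5.3833 Hz

5.3833 Hz


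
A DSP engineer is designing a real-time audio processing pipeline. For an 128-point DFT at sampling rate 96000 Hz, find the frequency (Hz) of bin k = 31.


Frequency of DFT bin k:
f_k = k * fs / N
    = 31 * 96000 / 128
    = 2976000 / 128
    = 23250.0 Hz

23250.0 Hz


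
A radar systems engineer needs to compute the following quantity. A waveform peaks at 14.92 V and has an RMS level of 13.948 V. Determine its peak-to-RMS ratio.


Crest factor is the ratio of peak to RMS:
CF = V_peak / V_rms
   = 14.92 / 13.948
   = 1.0697

1.0697


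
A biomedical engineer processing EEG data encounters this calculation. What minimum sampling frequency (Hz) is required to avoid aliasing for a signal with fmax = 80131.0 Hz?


The Nyquist rate is twice the maximum frequency component.
fs_min = 2 * fmax
      = 2 * 80131.0
      = 160262.0 Hz

160262.0


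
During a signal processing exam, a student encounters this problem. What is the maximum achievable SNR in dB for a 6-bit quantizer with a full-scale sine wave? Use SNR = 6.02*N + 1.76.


Theoretical SNR for a full-scale sinusoid:
SNR = 6.02 * N + 1.76
    = 6.02 * 6 + 1.76
    = 36.12 + 1.76
    = 37.88 dB

37.88 dB


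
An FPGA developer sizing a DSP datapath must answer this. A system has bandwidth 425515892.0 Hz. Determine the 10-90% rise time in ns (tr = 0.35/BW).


Rise time from bandwidth relationship:
tr = 0.35 / BW
   = 0.35 / 425515892.0
   = 8.225309714e-10 s
   = 0.8225 ns

0.8225 ns


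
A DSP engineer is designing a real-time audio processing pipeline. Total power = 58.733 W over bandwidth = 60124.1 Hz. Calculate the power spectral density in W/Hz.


Power spectral density:
PSD = P / BW
    = 58.733 / 60124.1
    = 0.00097686 W/Hz

0.00097686 W/Hz


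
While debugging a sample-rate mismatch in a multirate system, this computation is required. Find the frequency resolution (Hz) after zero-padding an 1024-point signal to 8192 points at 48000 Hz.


Frequency resolution after zero-padding:
N_padded = 1024 * 8 = 8192
df = fs / N_padded
   = 48000 / 8192
   = 5.8594 Hz

5.8594 Hz


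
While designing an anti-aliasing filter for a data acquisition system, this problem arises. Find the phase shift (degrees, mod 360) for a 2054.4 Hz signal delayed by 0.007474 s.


Phase shift from frequency and time delay:
phi = 360 * f * t_delay
    = 360 * 2054.4 * 0.007474
    = 5527.65 degrees
    mod 360 = 127.65 degrees

127.65 degrees


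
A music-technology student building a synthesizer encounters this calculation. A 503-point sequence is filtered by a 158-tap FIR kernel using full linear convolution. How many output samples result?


Linear convolution output length:
L = N + M - 1
  = 503 + 158 - 1
  = 660 samples

660


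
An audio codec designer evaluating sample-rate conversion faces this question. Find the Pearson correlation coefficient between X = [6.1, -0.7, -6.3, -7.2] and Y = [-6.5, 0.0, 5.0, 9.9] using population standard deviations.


Pearson correlation coefficient (population):
r = cov(X,Y) / (std(X) * std(Y))
Mean X = -2.025, Mean Y = 2.1
Cov(X,Y) = -31.355
Std(X) = 5.311014, Std(Y) = 6.074949
r = -0.9718

-0.9718


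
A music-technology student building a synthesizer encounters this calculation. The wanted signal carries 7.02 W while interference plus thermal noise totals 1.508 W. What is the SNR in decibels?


SNR in decibels:
SNR = 10 * log10(Ps / Pn)
    = 10 * log10(7.02 / 1.508)
    = 10 * log10(4.6552)
    = 10 * 0.6679
    = 6.68 dB

6.68 dB


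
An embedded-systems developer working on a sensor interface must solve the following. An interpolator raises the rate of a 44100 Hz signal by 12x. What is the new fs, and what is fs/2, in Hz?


Step 1 — output sample rate after interpolation by L:
fs_out = L * fs_in = 12 * 44100 = 529200 Hz

Step 2 — Nyquist frequency of the output stream:
f_Nyq = fs_out / 2 = 529200 / 2 = 264600.0 Hz

fs_out = 529200 Hz; f_Nyquist = 264600.0 Hz


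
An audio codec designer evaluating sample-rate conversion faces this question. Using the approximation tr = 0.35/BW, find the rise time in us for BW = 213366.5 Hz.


Rise time from bandwidth relationship:
tr = 0.35 / BW
   = 0.35 / 213366.5
   = 1.640369974e-06 s
   = 1.6404 us

1.6404 us


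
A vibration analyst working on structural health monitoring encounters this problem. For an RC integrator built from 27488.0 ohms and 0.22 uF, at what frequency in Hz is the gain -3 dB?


Cutoff frequency of a first-order RC filter:
fc = 1 / (2 * pi * R * C)
C = 0.22 uF = 2.2e-07 F
fc = 1 / (2 * pi * 27488.0 * 2.2e-07)
   = 1 / 0.037996683499226
   = 26.318086 Hz

26.318086 Hz


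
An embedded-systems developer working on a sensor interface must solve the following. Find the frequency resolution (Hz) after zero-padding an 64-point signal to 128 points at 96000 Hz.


Frequency resolution after zero-padding:
N_padded = 64 * 2 = 128
df = fs / N_padded
   = 96000 / 128
   = 750.0 Hz

750.0 Hz


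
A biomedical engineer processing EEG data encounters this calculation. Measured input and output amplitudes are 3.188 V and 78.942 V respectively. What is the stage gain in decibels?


Voltage gain in dB:
G = 20 * log10(Vout / Vin)
  = 20 * log10(78.942 / 3.188)
  = 20 * log10(24.762233)
  = 20 * 1.39379
  = 27.88 dB

27.88 dB


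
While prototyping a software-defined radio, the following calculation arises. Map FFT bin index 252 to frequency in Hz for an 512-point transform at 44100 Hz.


Frequency of DFT bin k:
f_k = k * fs / N
    = 252 * 44100 / 512
    = 11113200 / 512
    = 21705.469 Hz

21705.469 Hz


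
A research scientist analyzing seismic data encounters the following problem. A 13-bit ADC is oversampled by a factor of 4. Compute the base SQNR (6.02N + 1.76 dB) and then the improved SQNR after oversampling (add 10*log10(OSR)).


Step 1 — baseline SQNR at Nyquist:
SQNR_base = 6.02*N + 1.76
          = 6.02*13 + 1.76
          = 80.02 dB

Step 2 — oversampling processing gain:
G = 10*log10(OSR) = 10*log10(4) = 6.02 dB

Step 3 — total:
SQNR_total = 80.02 + 6.02 = 86.04 dB

Base SQNR = 80.02 dB; oversampled SQNR = 86.04 dB


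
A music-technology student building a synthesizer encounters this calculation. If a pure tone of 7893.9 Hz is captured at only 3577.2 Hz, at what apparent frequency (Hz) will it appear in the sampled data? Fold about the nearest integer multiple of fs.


Compute the nearest integer multiple of fs to the signal:
n = round(7893.9 / 3577.2) = 2
f_alias = |7893.9 - 2 * 3577.2|
        = |7893.9 - 7154.4|
        = 739.5 Hz

739.5


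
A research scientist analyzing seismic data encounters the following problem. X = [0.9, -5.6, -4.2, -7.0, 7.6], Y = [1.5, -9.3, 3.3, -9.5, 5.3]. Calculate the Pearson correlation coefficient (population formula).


Pearson correlation coefficient (population):
r = cov(X,Y) / (std(X) * std(Y))
Mean X = -1.66, Mean Y = -1.74
Cov(X,Y) = 26.3816
Std(X) = 5.344006, Std(Y) = 6.369176
r = 0.7751

0.7751


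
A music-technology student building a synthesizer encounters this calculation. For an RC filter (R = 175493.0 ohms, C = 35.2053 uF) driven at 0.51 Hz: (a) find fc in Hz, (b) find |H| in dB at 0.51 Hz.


Step 1 — cutoff frequency:
fc = 1 / (2*pi*R*C)
C = 35.2053 uF = 3.52053e-05 F
fc = 1 / (2*pi*175493.0*3.52053e-05)
   = 0.0257604 Hz

Step 2 — magnitude at f = 0.51 Hz:
|H(f)| = 1 / sqrt(1 + (f/fc)^2)
f/fc = 0.51 / 0.0257604 = 19.797829
|H| = 1 / sqrt(1 + 391.954033) = 0.0504463
|H|_dB = 20*log10(0.0504463) = -25.94 dB

fc = 0.0257604 Hz; |H(0.51 Hz)| = -25.94 dB


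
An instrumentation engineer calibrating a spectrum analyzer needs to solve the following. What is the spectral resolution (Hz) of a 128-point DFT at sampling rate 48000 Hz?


DFT frequency resolution:
df = fs / N
   = 48000 / 128
   = 375.0 Hz

375.0 Hz


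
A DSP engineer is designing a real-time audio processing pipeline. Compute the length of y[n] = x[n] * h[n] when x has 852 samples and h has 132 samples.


Linear convolution output length:
L = N + M - 1
  = 852 + 132 - 1
  = 983 samples

983


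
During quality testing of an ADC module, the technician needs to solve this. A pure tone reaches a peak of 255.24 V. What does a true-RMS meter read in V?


RMS voltage for a sinusoidal waveform:
V_rms = V_peak / sqrt(2)
      = 255.24 / 1.414214
      = 180.482 V

180.482 V


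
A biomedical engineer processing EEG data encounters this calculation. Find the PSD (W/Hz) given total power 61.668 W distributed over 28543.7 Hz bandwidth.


Power spectral density:
PSD = P / BW
    = 61.668 / 28543.7
    = 0.00216048 W/Hz

0.00216048 W/Hz


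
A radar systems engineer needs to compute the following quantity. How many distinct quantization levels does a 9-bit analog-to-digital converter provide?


Number of quantization levels = 2^N
= 2^9
= 512

512


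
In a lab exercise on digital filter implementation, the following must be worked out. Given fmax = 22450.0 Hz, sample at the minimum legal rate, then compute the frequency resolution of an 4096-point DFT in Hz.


Step 1 — Nyquist sampling rate:
fs = 2 * fmax = 2 * 22450.0 = 44900.0 Hz

Step 2 — DFT bin spacing:
df = fs / N = 44900.0 / 4096 = 10.9619 Hz

10.9619 Hz


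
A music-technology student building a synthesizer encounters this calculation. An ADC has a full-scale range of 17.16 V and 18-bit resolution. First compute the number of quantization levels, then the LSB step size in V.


Step 1 — number of quantization levels:
L = 2^N = 2^18 = 262144

Step 2 — LSB step size:
delta = Vfs / L
      = 17.16 / 262144
      = 6.546e-05 V

Levels = 262144; step size = 6.546e-05 V


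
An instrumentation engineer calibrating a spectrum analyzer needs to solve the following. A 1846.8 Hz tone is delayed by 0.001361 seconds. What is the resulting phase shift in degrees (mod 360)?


Phase shift from frequency and time delay:
phi = 360 * f * t_delay
    = 360 * 1846.8 * 0.001361
    = 904.86 degrees
    mod 360 = 184.86 degrees

184.86 degrees


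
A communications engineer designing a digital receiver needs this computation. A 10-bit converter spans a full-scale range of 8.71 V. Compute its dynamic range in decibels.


Dynamic range from full-scale to LSB:
V_min = V_max / 2^bits = 8.71 / 2^10
DR = 20 * log10(V_max / V_min)
   = 20 * log10(2^10)
   = 20 * 10 * log10(2)
   = 60.21 dB

60.21 dB


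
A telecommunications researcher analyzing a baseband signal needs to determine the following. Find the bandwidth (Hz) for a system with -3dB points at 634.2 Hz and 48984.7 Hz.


Bandwidth is the difference of -3dB frequencies:
BW = f_high - f_low
   = 48984.7 - 634.2
   = 48350.5 Hz

48350.5 Hz


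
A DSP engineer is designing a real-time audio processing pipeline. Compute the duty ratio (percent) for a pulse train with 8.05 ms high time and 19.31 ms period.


Duty cycle as a percentage:
DC = (t_on / T) * 100
   = (8.05 / 19.31) * 100
   = 0.416882 * 100
   = 41.69 %

41.69 %


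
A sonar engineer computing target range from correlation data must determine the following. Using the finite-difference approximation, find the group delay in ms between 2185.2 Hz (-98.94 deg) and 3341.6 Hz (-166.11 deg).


Group delay from phase difference:
tau = -d(phi)/d(omega)
d(phi) = -67.17 deg = -1.172338 rad
d(omega) = 2*pi*(3341.6 - 2185.2) = 7265.8755 rad/s
tau = -(-1.172338) / 7265.8755
    = 0.1613 ms

0.1613 ms


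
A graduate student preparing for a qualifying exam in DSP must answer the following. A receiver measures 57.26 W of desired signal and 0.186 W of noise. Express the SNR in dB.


SNR in decibels:
SNR = 10 * log10(Ps / Pn)
    = 10 * log10(57.26 / 0.186)
    = 10 * log10(307.8495)
    = 10 * 2.4883
    = 24.88 dB

24.88 dB


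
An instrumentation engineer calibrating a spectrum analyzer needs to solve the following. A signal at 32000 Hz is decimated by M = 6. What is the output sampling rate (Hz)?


Decimation reduces the sample rate:
fs_out = fs_in / M
       = 32000 / 6
       = 5333.3333 Hz

5333.3333 Hz


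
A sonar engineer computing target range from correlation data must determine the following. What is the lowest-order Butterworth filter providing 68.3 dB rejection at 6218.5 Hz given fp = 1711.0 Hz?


Butterworth filter order formula:
n = log10(10^(A/10) - 1) / (2 * log10(f_stop/f_pass))
10^(68.3/10) - 1 = 6760828.7539
f_stop/f_pass = 6218.5 / 1711.0 = 3.6344
n = 6.0935 -> ceil = 7

7


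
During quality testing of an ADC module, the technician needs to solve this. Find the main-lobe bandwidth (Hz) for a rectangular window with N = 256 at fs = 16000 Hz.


Main lobe width for a rectangular window:
Width = 2 * fs / N
      = 2 * 16000 / 256
      = 32000 / 256
      = 125.0 Hz

125.0 Hz


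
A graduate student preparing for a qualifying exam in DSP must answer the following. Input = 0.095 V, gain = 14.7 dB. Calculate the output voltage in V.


Output voltage from dB gain:
V_out = V_in * 10^(gain_dB / 20)
      = 0.095 * 10^(14.7 / 20)
      = 0.095 * 5.432503
      = 0.5161 V

0.5161 V


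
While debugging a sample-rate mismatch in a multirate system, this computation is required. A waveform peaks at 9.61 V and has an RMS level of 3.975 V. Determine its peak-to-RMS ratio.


Crest factor is the ratio of peak to RMS:
CF = V_peak / V_rms
   = 9.61 / 3.975
   = 2.4176

2.4176


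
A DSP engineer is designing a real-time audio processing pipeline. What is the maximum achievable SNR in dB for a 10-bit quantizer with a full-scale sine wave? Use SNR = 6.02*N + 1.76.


Theoretical SNR for a full-scale sinusoid:
SNR = 6.02 * N + 1.76
    = 6.02 * 10 + 1.76
    = 60.2 + 1.76
    = 61.96 dB

61.96 dB


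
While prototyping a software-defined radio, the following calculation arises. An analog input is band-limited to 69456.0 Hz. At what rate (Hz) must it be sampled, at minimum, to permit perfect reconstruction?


The Nyquist rate is twice the maximum frequency component.
fs_min = 2 * fmax
      = 2 * 69456.0
      = 138912.0 Hz

138912.0


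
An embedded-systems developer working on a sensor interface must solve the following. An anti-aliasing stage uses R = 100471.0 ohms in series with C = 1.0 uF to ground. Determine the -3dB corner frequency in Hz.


Cutoff frequency of a first-order RC filter:
fc = 1 / (2 * pi * R * C)
C = 1.0 uF = 1e-06 F
fc = 1 / (2 * pi * 100471.0 * 1e-06)
   = 1 / 0.63127791099764
   = 1.584088 Hz

1.584088 Hz


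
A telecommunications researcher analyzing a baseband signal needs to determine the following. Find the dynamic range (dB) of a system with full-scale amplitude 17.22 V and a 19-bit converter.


Dynamic range from full-scale to LSB:
V_min = V_max / 2^bits = 17.22 / 2^19
DR = 20 * log10(V_max / V_min)
   = 20 * log10(2^19)
   = 20 * 19 * log10(2)
   = 114.39 dB

114.39 dB


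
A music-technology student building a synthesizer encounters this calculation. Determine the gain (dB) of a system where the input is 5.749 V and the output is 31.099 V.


Voltage gain in dB:
G = 20 * log10(Vout / Vin)
  = 20 * log10(31.099 / 5.749)
  = 20 * log10(5.409463)
  = 20 * 0.733154
  = 14.66 dB

14.66 dB


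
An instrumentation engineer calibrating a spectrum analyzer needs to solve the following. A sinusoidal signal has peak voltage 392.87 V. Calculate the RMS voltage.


RMS voltage for a sinusoidal waveform:
V_rms = V_peak / sqrt(2)
      = 392.87 / 1.414214
      = 277.801 V

277.801 V


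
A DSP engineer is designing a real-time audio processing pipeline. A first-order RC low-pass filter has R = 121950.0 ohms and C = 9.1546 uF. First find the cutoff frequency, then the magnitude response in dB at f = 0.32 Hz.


Step 1 — cutoff frequency:
fc = 1 / (2*pi*R*C)
C = 9.1546 uF = 9.1546e-06 F
fc = 1 / (2*pi*121950.0*9.1546e-06)
   = 0.14256 Hz

Step 2 — magnitude at f = 0.32 Hz:
|H(f)| = 1 / sqrt(1 + (f/fc)^2)
f/fc = 0.32 / 0.14256 = 2.244669
|H| = 1 / sqrt(1 + 5.038539) = 0.4069434
|H|_dB = 20*log10(0.4069434) = -7.81 dB

fc = 0.14256 Hz; |H(0.32 Hz)| = -7.81 dB


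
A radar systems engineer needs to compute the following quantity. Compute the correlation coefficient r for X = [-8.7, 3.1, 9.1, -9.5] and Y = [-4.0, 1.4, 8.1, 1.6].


Pearson correlation coefficient (population):
r = cov(X,Y) / (std(X) * std(Y))
Mean X = -1.5, Mean Y = 1.775
Cov(X,Y) = 27.075
Std(X) = 7.895568, Std(Y) = 4.287409
r = 0.7998

0.7998


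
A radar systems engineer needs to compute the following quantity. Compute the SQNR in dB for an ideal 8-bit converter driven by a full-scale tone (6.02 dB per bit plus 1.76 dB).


Theoretical SNR for a full-scale sinusoid:
SNR = 6.02 * N + 1.76
    = 6.02 * 8 + 1.76
    = 48.16 + 1.76
    = 49.92 dB

49.92 dB


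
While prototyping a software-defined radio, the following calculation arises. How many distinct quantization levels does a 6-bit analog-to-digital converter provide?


Number of quantization levels = 2^N
= 2^6
= 64

64


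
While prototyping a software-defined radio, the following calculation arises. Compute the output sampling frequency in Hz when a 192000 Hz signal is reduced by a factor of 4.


Decimation reduces the sample rate:
fs_out = fs_in / M
       = 192000 / 4
       = 48000.0 Hz

48000.0 Hz


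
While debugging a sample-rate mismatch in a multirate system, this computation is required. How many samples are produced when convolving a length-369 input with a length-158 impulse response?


Linear convolution output length:
L = N + M - 1
  = 369 + 158 - 1
  = 526 samples

526


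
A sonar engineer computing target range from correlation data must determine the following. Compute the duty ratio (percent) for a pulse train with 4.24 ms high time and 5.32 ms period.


Duty cycle as a percentage:
DC = (t_on / T) * 100
   = (4.24 / 5.32) * 100
   = 0.796992 * 100
   = 79.7 %

79.7 %


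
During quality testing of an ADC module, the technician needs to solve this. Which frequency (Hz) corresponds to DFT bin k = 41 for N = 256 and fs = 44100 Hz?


Frequency of DFT bin k:
f_k = k * fs / N
    = 41 * 44100 / 256
    = 1808100 / 256
    = 7062.891 Hz

7062.891 Hz


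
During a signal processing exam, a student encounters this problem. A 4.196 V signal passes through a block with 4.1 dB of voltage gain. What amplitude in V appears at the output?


Output voltage from dB gain:
V_out = V_in * 10^(gain_dB / 20)
      = 4.196 * 10^(4.1 / 20)
      = 4.196 * 1.603245
      = 6.7272 V

6.7272 V


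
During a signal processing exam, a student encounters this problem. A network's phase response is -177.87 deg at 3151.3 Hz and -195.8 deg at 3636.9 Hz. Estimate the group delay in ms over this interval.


Group delay from phase difference:
tau = -d(phi)/d(omega)
d(phi) = -17.93 deg = -0.312938 rad
d(omega) = 2*pi*(3636.9 - 3151.3) = 3051.1148 rad/s
tau = -(-0.312938) / 3051.1148
    = 0.1026 ms

0.1026 ms


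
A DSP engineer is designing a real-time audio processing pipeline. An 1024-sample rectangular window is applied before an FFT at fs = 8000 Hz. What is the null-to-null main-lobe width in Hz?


Main lobe width for a rectangular window:
Width = 2 * fs / N
      = 2 * 8000 / 1024
      = 16000 / 1024
      = 15.625 Hz

15.625 Hz


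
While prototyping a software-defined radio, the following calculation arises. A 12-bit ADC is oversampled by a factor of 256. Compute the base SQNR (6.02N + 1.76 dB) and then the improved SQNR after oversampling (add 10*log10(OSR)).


Step 1 — baseline SQNR at Nyquist:
SQNR_base = 6.02*N + 1.76
          = 6.02*12 + 1.76
          = 74.0 dB

Step 2 — oversampling processing gain:
G = 10*log10(OSR) = 10*log10(256) = 24.08 dB

Step 3 — total:
SQNR_total = 74.0 + 24.08 = 98.08 dB

Base SQNR = 74.0 dB; oversampled SQNR = 98.08 dB


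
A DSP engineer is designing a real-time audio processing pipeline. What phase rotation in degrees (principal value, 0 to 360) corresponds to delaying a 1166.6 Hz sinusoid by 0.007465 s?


Phase shift from frequency and time delay:
phi = 360 * f * t_delay
    = 360 * 1166.6 * 0.007465
    = 3135.12 degrees
    mod 360 = 255.12 degrees

255.12 degrees


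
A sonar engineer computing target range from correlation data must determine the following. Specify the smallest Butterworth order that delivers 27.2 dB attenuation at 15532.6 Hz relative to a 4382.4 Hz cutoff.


Butterworth filter order formula:
n = log10(10^(A/10) - 1) / (2 * log10(f_stop/f_pass))
10^(27.2/10) - 1 = 523.8075
f_stop/f_pass = 15532.6 / 4382.4 = 3.5443
n = 2.4741 -> ceil = 3

3


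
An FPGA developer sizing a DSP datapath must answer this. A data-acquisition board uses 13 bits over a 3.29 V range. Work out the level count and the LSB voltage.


Step 1 — number of quantization levels:
L = 2^N = 2^13 = 8192

Step 2 — LSB step size:
delta = Vfs / L
      = 3.29 / 8192
      = 0.00040161 V

Levels = 8192; step size = 0.00040161 V


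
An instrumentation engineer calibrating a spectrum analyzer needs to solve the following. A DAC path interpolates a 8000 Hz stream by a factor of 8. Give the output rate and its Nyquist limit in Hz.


Step 1 — output sample rate after interpolation by L:
fs_out = L * fs_in = 8 * 8000 = 64000 Hz

Step 2 — Nyquist frequency of the output stream:
f_Nyq = fs_out / 2 = 64000 / 2 = 32000.0 Hz

fs_out = 64000 Hz; f_Nyquist = 32000.0 Hz


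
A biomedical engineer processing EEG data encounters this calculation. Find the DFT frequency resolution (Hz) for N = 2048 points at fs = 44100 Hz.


DFT frequency resolution:
df = fs / N
   = 44100 / 2048
   = 21.5332 Hz

21.5332 Hz


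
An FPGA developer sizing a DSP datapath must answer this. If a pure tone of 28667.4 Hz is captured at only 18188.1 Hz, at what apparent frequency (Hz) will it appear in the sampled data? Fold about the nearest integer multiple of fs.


Compute the nearest integer multiple of fs to the signal:
n = round(28667.4 / 18188.1) = 2
f_alias = |28667.4 - 2 * 18188.1|
        = |28667.4 - 36376.2|
        = 7708.8 Hz

7708.8


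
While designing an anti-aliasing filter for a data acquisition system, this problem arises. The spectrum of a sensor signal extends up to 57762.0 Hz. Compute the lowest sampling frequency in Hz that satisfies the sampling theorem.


The Nyquist rate is twice the maximum frequency component.
fs_min = 2 * fmax
      = 2 * 57762.0
      = 115524.0 Hz

115524.0


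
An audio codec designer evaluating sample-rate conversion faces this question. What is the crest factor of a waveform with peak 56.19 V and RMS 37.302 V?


Crest factor is the ratio of peak to RMS:
CF = V_peak / V_rms
   = 56.19 / 37.302
   = 1.5064

1.5064


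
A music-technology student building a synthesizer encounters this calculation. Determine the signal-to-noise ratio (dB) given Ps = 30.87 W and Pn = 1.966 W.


SNR in decibels:
SNR = 10 * log10(Ps / Pn)
    = 10 * log10(30.87 / 1.966)
    = 10 * log10(15.7019)
    = 10 * 1.196
    = 11.96 dB

11.96 dB


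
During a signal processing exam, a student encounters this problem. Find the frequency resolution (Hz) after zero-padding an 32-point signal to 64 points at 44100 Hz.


Frequency resolution after zero-padding:
N_padded = 32 * 2 = 64
df = fs / N_padded
   = 44100 / 64
   = 689.0625 Hz

689.0625 Hz


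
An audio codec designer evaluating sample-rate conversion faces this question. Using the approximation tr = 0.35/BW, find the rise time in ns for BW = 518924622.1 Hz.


Rise time from bandwidth relationship:
tr = 0.35 / BW
   = 0.35 / 518924622.1
   = 6.744717539e-10 s
   = 0.6745 ns

0.6745 ns


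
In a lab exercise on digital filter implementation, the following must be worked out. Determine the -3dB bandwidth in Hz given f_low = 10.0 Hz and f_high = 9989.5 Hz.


Bandwidth is the difference of -3dB frequencies:
BW = f_high - f_low
   = 9989.5 - 10.0
   = 9979.5 Hz

9979.5 Hz


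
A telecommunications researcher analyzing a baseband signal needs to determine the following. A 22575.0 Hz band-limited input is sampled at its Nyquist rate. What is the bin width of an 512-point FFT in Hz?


Step 1 — Nyquist sampling rate:
fs = 2 * fmax = 2 * 22575.0 = 45150.0 Hz

Step 2 — DFT bin spacing:
df = fs / N = 45150.0 / 512 = 88.1836 Hz

88.1836 Hz


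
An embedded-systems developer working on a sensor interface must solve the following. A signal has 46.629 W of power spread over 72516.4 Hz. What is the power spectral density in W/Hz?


Power spectral density:
PSD = P / BW
    = 46.629 / 72516.4
    = 0.00064301 W/Hz

0.00064301 W/Hz


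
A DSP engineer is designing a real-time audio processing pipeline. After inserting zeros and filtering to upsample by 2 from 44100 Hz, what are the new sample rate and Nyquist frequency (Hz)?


Step 1 — output sample rate after interpolation by L:
fs_out = L * fs_in = 2 * 44100 = 88200 Hz

Step 2 — Nyquist frequency of the output stream:
f_Nyq = fs_out / 2 = 88200 / 2 = 44100.0 Hz

fs_out = 88200 Hz; f_Nyquist = 44100.0 Hz


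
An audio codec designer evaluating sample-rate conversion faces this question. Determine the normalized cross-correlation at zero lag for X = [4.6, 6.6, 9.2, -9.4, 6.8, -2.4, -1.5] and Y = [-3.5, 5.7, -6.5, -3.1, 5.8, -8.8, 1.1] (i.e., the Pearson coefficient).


Pearson correlation coefficient (population):
r = cov(X,Y) / (std(X) * std(Y))
Mean X = 1.9857, Mean Y = -1.3286
Cov(X,Y) = 9.748163
Std(X) = 6.145481, Std(Y) = 5.29871
r = 0.2994

0.2994


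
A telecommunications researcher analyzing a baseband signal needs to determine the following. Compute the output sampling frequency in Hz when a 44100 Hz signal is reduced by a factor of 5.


Decimation reduces the sample rate:
fs_out = fs_in / M
       = 44100 / 5
       = 8820.0 Hz

8820.0 Hz


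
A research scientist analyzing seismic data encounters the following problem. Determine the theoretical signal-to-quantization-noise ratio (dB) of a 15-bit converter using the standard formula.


Theoretical SNR for a full-scale sinusoid:
SNR = 6.02 * N + 1.76
    = 6.02 * 15 + 1.76
    = 90.3 + 1.76
    = 92.06 dB

92.06 dB


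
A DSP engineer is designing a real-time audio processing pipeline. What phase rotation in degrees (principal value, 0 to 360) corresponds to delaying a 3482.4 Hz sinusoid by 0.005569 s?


Phase shift from frequency and time delay:
phi = 360 * f * t_delay
    = 360 * 3482.4 * 0.005569
    = 6981.65 degrees
    mod 360 = 141.65 degrees

141.65 degrees


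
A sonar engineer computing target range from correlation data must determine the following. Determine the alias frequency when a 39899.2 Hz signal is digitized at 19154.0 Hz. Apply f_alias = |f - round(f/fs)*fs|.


Compute the nearest integer multiple of fs to the signal:
n = round(39899.2 / 19154.0) = 2
f_alias = |39899.2 - 2 * 19154.0|
        = |39899.2 - 38308.0|
        = 1591.2 Hz

1591.2


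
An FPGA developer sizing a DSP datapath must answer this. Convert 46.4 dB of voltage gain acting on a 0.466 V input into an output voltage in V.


Output voltage from dB gain:
V_out = V_in * 10^(gain_dB / 20)
      = 0.466 * 10^(46.4 / 20)
      = 0.466 * 208.929613
      = 97.3612 V

97.3612 V


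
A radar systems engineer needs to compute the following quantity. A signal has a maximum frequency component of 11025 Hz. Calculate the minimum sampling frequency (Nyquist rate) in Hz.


The Nyquist rate is twice the maximum frequency component.
fs_min = 2 * fmax
      = 2 * 11025
      = 22050 Hz

22050


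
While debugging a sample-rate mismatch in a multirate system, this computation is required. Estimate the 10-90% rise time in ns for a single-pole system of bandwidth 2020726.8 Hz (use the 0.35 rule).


Rise time from bandwidth relationship:
tr = 0.35 / BW
   = 0.35 / 2020726.8
   = 1.732050072e-07 s
   = 173.205 ns

173.205 ns


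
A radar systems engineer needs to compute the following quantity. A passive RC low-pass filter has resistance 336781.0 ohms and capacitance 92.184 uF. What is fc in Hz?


Cutoff frequency of a first-order RC filter:
fc = 1 / (2 * pi * R * C)
C = 92.184 uF = 9.2184e-05 F
fc = 1 / (2 * pi * 336781.0 * 9.2184e-05)
   = 1 / 195.06663821352
   = 0.005126 Hz

0.005126 Hz


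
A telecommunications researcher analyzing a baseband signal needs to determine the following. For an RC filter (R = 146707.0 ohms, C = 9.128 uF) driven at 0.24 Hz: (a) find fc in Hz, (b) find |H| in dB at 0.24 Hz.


Step 1 — cutoff frequency:
fc = 1 / (2*pi*R*C)
C = 9.128 uF = 9.128e-06 F
fc = 1 / (2*pi*146707.0*9.128e-06)
   = 0.118848 Hz

Step 2 — magnitude at f = 0.24 Hz:
|H(f)| = 1 / sqrt(1 + (f/fc)^2)
f/fc = 0.24 / 0.118848 = 2.019386
|H| = 1 / sqrt(1 + 4.07792) = 0.4437691
|H|_dB = 20*log10(0.4437691) = -7.06 dB

fc = 0.118848 Hz; |H(0.24 Hz)| = -7.06 dB
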